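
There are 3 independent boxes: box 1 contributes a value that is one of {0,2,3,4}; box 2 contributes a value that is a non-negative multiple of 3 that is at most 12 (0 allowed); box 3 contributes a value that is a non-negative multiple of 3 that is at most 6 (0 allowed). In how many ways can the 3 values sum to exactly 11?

The generating function for the choices is (1 + x^2 + x^3 + x^4)·(1 + x^3 + x^6 + x^9 + x^12)·(1 + x^3 + x^6); the count is [x^11].
(1 + x^2 + x^3 + x^4) has coefficients 1,0,1,1,1 for degrees 0…4.
(1 + x^3 + x^6 + x^9 + x^12) has coefficients 1,0,0,1,0,0,1,0,0,1,0,0 for degrees 0…11.
Finally multiplying by (1 + x^3 + x^6), the product of all factors after the first has coefficients 1,0,0,2,0,0,3,0,0,3,0,0 for degrees 0…11.
[x^11] = 1·0 + 1·3 + 1·0 + 1·0 = 3.

3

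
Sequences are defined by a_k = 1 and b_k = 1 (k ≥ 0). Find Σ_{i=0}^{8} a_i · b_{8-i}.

9

Write out a_i and b_{8-i} for i = 0,…,8 and sum the products.
Σ = 1·1 + 1·1 + 1·1 + 1·1 + 1·1 + 1·1 + 1·1 + 1·1 + 1·1 = 9.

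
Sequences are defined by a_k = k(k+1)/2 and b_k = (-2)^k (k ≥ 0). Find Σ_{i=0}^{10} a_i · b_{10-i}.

-131

This is [x^10] in the product of the two ordinary generating functions.
Σ = 0·1024 + 1·(-512) + 3·256 + 6·(-128) + 10·64 + 15·(-32) + 21·16 + 28·(-8) + 36·4 + 45·(-2) + 55·1 = -131.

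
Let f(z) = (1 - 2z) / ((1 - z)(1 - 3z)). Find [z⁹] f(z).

Partial fractions give a closed form: a_n = (1/2)·1^n + (1/2)·3^n.
At n = 9: a_9 = 9842.

9842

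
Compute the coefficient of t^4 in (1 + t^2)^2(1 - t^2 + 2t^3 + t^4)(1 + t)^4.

15

(1 + t^2)^2 has coefficients 1,0,2,0,1 for degrees 0…4.
(1 - t^2 + 2t^3 + t^4) has coefficients 1,0,-1,2,1 for degrees 0…4.
Finally multiplying by (1 + t)^4, the product of all factors after the first has coefficients 1,4,5,2,4 for degrees 0…4.
[t^4] = 1·4 + 2·5 + 1·1 = 15.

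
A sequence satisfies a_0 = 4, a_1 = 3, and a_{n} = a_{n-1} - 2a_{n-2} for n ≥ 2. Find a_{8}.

The ordinary generating function has denominator 1 - x + 2x^2.
Iterating the recurrence: a_0,…,a_{8} = 4, 3, -5, -11, -1, 21, 23, -19, -65.

-65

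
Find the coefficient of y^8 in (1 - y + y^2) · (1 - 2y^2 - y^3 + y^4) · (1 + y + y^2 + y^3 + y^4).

-1

(1 - y + y^2) has coefficients 1,-1,1 for degrees 0…2.
(1 - 2y^2 - y^3 + y^4) has coefficients 1,0,-2,-1,1,0,0,0,0 for degrees 0…8.
Finally multiplying by (1 + y + y^2 + y^3 + y^4), the product of all factors after the first has coefficients 1,1,-1,-2,-1,-2,-2,0,1 for degrees 0…8.
[y^8] = 1·1 − 1·0 + 1·(-2) = -1.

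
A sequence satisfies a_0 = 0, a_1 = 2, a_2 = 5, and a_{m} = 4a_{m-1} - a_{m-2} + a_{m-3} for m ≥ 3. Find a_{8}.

The ordinary generating function has denominator 1 - 4q + q^2 - q^3.
Iterating the recurrence: a_0,…,a_{8} = 0, 2, 5, 18, 69, 263, 1001, 3810, 14502.

14502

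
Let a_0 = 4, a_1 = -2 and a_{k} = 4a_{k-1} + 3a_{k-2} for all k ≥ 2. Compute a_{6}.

The ordinary generating function has denominator 1 - 4z - 3z^2.
Iterating the recurrence: a_0,…,a_{6} = 4, -2, 4, 10, 52, 238, 1108.

1108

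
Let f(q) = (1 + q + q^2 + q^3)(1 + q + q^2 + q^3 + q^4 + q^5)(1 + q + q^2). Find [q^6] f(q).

11

(1 + q + q^2 + q^3) has coefficients 1,1,1,1 for degrees 0…3.
(1 + q + q^2 + q^3 + q^4 + q^5) has coefficients 1,1,1,1,1,1,0 for degrees 0…6.
Finally multiplying by (1 + q + q^2), the product of all factors after the first has coefficients 1,2,3,3,3,3,2 for degrees 0…6.
[q^6] = 1·2 + 1·3 + 1·3 + 1·3 = 11.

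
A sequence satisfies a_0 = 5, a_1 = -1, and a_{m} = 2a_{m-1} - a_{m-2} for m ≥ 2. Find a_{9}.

-49

The ordinary generating function has denominator 1 - 2y + y^2.
Iterating the recurrence: a_0,…,a_{9} = 5, -1, -7, -13, -19, -25, -31, -37, -43, -49.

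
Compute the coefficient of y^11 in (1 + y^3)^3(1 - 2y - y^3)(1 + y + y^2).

-4

(1 + y^3)^3 has coefficients 1,0,0,3,0,0,3,0,0,1 for degrees 0…9.
(1 - 2y - y^3) has coefficients 1,-2,0,-1,0,0,0,0,0,0,0,0 for degrees 0…11.
Finally multiplying by (1 + y + y^2), the product of all factors after the first has coefficients 1,-1,-1,-3,-1,-1,0,0,0,0,0,0 for degrees 0…11.
[y^11] = 1·0 + 3·0 + 3·(-1) + 1·(-1) = -4.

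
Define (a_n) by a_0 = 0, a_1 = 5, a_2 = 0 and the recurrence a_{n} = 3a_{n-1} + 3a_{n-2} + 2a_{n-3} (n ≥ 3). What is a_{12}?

2902845

The ordinary generating function has denominator 1 - 3q - 3q^2 - 2q^3.
Iterating the recurrence: a_0,…,a_{12} = 0, 5, 0, 15, 55, 210, 825, 3215, 12540, 48915, 190795, 744210, 2902845.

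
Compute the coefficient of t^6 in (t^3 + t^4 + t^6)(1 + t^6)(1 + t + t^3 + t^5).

2

(t^3 + t^4 + t^6) has coefficients 0,0,0,1,1,0,1 for degrees 0…6.
(1 + t^6) has coefficients 1,0,0,0,0,0,1 for degrees 0…6.
Finally multiplying by (1 + t + t^3 + t^5), the product of all factors after the first has coefficients 1,1,0,1,0,1,1 for degrees 0…6.
[t^6] = 1·1 + 1·0 + 1·1 = 2.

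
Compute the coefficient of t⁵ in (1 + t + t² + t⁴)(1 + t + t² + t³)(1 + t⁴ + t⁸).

(1 + t + t² + t⁴) has coefficients 1,1,1,0,1 for degrees 0…4.
(1 + t + t² + t³) has coefficients 1,1,1,1,0,0 for degrees 0…5.
Finally multiplying by (1 + t⁴ + t⁸), the product of all factors after the first has coefficients 1,1,1,1,1,1 for degrees 0…5.
[t⁵] = 1·1 + 1·1 + 1·1 + 1·1 = 4.

4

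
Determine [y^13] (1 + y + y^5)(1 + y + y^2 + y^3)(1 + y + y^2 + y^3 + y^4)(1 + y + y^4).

5

(1 + y + y^5) has coefficients 1,1,0,0,0,1 for degrees 0…5.
(1 + y + y^2 + y^3) has coefficients 1,1,1,1,0,0,0,0,0,0,0,0,0,0 for degrees 0…13.
Multiplying by (1 + y + y^2 + y^3 + y^4) gives running coefficients 1,2,3,4,4,3,2,1,0,0,0,0,0,0 for degrees 0…13.
Finally multiplying by (1 + y + y^4), the product of all factors after the first has coefficients 1,3,5,7,9,9,8,7,5,3,2,1,0,0 for degrees 0…13.
[y^13] = 1·0 + 1·0 + 1·5 = 5.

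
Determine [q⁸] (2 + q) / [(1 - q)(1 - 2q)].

1277

Partial fractions give a closed form: a_n = (-3)·1^n + (5)·2^n.
At n = 8: a_8 = 1277.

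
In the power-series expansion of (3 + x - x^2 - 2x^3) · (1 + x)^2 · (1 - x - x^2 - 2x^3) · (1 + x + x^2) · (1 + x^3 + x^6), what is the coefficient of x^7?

(3 + x - x^2 - 2x^3) has coefficients 3,1,-1,-2 for degrees 0…3.
(1 + x)^2 has coefficients 1,2,1,0,0,0,0,0 for degrees 0…7.
Multiplying by (1 - x - x^2 - 2x^3) gives running coefficients 1,1,-2,-5,-5,-2,0,0 for degrees 0…7.
Multiplying by (1 + x + x^2) gives running coefficients 1,2,0,-6,-12,-12,-7,-2 for degrees 0…7.
Finally multiplying by (1 + x^3 + x^6), the product of all factors after the first has coefficients 1,2,0,-5,-10,-12,-12,-12 for degrees 0…7.
[x^7] = 3·(-12) + 1·(-12) − 1·(-12) − 2·(-10) = -16.

-16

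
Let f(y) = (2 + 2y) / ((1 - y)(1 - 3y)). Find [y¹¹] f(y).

Partial fractions give a closed form: a_n = (-2)·1^n + (4)·3^n.
At n = 11: a_11 = 708586.

708586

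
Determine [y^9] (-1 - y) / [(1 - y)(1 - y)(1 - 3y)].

The denominator gives the recurrence a_n = 5a_(n−1) − 7a_(n−2) + 3a_(n−3) for n ≥ 3; the numerator fixes a_0 = -1, a_1 = -6, a_2 = -23.
Iterating: -1, -6, -23, -76, -237, -722, -2179, -6552, -19673, -59038, so a_9 = -59038.

-59038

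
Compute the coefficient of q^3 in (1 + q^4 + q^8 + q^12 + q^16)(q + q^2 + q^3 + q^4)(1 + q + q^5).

(1 + q^4 + q^8 + q^12 + q^16) has coefficients 1,0,0,0 for degrees 0…3.
(q + q^2 + q^3 + q^4) has coefficients 0,1,1,1 for degrees 0…3.
Finally multiplying by (1 + q + q^5), the product of all factors after the first has coefficients 0,1,2,2 for degrees 0…3.
[q^3] = 1·2 = 2.

2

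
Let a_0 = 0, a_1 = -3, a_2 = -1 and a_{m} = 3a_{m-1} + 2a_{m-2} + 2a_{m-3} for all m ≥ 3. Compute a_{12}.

The ordinary generating function has denominator 1 - 3z - 2z^2 - 2z^3.
Iterating the recurrence: a_0,…,a_{12} = 0, -3, -1, -9, -35, -125, -463, -1709, -6303, -23253, -85783, -316461, -1167455.

-1167455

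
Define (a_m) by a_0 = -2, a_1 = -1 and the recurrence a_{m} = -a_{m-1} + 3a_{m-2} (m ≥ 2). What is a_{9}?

The ordinary generating function has denominator 1 + q - 3q^2.
Iterating the recurrence: a_0,…,a_{9} = -2, -1, -5, 2, -17, 23, -74, 143, -365, 794.

794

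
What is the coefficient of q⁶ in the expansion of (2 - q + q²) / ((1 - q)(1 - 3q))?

The denominator gives the recurrence a_n = 4a_(n−1) − 3a_(n−2) for n ≥ 3; the numerator fixes a_0 = 2, a_1 = 7, a_2 = 23.
Iterating: 2, 7, 23, 71, 215, 647, 1943, so a_6 = 1943.

1943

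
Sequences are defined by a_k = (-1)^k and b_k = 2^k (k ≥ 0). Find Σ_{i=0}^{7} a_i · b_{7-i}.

85

Write out a_i and b_{7-i} for i = 0,…,7 and sum the products.
Σ = 1·128 − 1·64 + 1·32 − 1·16 + 1·8 − 1·4 + 1·2 − 1·1 = 85.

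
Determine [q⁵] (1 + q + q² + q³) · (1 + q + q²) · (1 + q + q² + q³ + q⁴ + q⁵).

(1 + q + q² + q³) has coefficients 1,1,1,1 for degrees 0…3.
(1 + q + q²) has coefficients 1,1,1,0,0,0 for degrees 0…5.
Finally multiplying by (1 + q + q² + q³ + q⁴ + q⁵), the product of all factors after the first has coefficients 1,2,3,3,3,3 for degrees 0…5.
[q⁵] = 1·3 + 1·3 + 1·3 + 1·3 = 12.

12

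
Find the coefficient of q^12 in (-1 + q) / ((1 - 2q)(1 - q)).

The denominator gives the recurrence a_n = 3a_(n−1) − 2a_(n−2) for n ≥ 2; the numerator fixes a_0 = -1, a_1 = -2.
Iterating: -1, -2, -4, -8, -16, -32, -64, -128, -256, -512, -1024, -2048, -4096, so a_12 = -4096.

-4096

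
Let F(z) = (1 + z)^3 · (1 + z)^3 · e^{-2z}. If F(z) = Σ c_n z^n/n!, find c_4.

-56

The EGF product rule gives c_4 = Σ_{k_1+k_2+k_3=4} C(4; k_1,k_2,k_3) · ∏ g_i(k_i), where (1+z)^3 gives the falling factorial (3)_k; (1+z)^3 gives the falling factorial (3)_k; e^{-2z} gives (-2)^k.
g_1(k) for k = 0…4: 1, 3, 6, 6, 0.
g_2(k) for k = 0…4: 1, 3, 6, 6, 0.
g_3(k) for k = 0…4: 1, -2, 4, -8, 16.
First combine the last two factors: h(k) = Σ_j C(k,j)·g_2(j)·g_3(k−j) for k = 0…4: 1, 1, -2, -2, 16.
c_4 = Σ_k C(4,k)·g_1(k)·h(4−k) = 1·1·16 + 4·3·(-2) + 6·6·(-2) + 4·6·1 = 16 − 24 − 72 + 24 = -56.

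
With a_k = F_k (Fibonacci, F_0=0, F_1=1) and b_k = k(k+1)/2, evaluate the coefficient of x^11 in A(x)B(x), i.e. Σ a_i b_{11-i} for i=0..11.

Write out a_i and b_{11-i} for i = 0,…,11 and sum the products.
Σ = 0·66 + 1·55 + 1·45 + 2·36 + 3·28 + 5·21 + 8·15 + 13·10 + 21·6 + 34·3 + 55·1 + 89·0 = 894.

894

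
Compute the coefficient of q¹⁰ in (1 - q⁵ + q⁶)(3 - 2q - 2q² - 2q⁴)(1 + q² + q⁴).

(1 - q⁵ + q⁶) has coefficients 1,0,0,0,0,-1,1 for degrees 0…6.
(3 - 2q - 2q² - 2q⁴) has coefficients 3,-2,-2,0,-2,0,0,0,0,0,0 for degrees 0…10.
Finally multiplying by (1 + q² + q⁴), the product of all factors after the first has coefficients 3,-2,1,-2,-1,-2,-4,0,-2,0,0 for degrees 0…10.
[q¹⁰] = 1·0 − 1·(-2) + 1·(-1) = 1.

1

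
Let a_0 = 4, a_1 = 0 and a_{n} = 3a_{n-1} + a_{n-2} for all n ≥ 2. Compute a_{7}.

The ordinary generating function has denominator 1 - 3y - y^2.
Iterating the recurrence: a_0,…,a_{7} = 4, 0, 4, 12, 40, 132, 436, 1440.

1440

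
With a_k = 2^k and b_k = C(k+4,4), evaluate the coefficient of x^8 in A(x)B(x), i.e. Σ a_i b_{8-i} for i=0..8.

Write out a_i and b_{8-i} for i = 0,…,8 and sum the products.
Σ = 1·495 + 2·330 + 4·210 + 8·126 + 16·70 + 32·35 + 64·15 + 128·5 + 256·1 = 7099.

7099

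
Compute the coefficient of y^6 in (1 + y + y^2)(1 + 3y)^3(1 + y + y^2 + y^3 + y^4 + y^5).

191

(1 + y + y^2) has coefficients 1,1,1 for degrees 0…2.
(1 + 3y)^3 has coefficients 1,9,27,27,0,0,0 for degrees 0…6.
Finally multiplying by (1 + y + y^2 + y^3 + y^4 + y^5), the product of all factors after the first has coefficients 1,10,37,64,64,64,63 for degrees 0…6.
[y^6] = 1·63 + 1·64 + 1·64 = 191.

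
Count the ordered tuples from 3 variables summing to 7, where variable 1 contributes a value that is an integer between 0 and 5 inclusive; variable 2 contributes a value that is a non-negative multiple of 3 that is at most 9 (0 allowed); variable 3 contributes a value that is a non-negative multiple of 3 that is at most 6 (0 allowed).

5

The generating function for the choices is (1 + t + t² + t³ + t⁴ + t⁵)·(1 + t³ + t⁶ + t⁹)·(1 + t³ + t⁶); the count is [t⁷].
(1 + t + t² + t³ + t⁴ + t⁵) has coefficients 1,1,1,1,1,1 for degrees 0…5.
(1 + t³ + t⁶ + t⁹) has coefficients 1,0,0,1,0,0,1,0 for degrees 0…7.
Finally multiplying by (1 + t³ + t⁶), the product of all factors after the first has coefficients 1,0,0,2,0,0,3,0 for degrees 0…7.
[t⁷] = 1·0 + 1·3 + 1·0 + 1·0 + 1·2 + 1·0 = 5.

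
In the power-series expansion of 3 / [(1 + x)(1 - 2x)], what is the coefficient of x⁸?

513

Partial fractions give a closed form: a_n = (1)·(-1)^n + (2)·2^n.
At n = 8: a_8 = 513.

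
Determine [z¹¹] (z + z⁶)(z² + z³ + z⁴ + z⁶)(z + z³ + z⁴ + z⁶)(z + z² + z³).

9

(z + z⁶) has coefficients 0,1,0,0,0,0,1 for degrees 0…6.
(z² + z³ + z⁴ + z⁶) has coefficients 0,0,1,1,1,0,1,0,0,0,0,0 for degrees 0…11.
Multiplying by (z + z³ + z⁴ + z⁶) gives running coefficients 0,0,0,1,1,2,2,3,2,2,2,0 for degrees 0…11.
Finally multiplying by (z + z² + z³), the product of all factors after the first has coefficients 0,0,0,0,1,2,4,5,7,7,7,6 for degrees 0…11.
[z¹¹] = 1·7 + 1·2 = 9.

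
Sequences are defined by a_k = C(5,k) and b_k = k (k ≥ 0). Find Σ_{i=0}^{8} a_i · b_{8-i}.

Write out a_i and b_{8-i} for i = 0,…,8 and sum the products.
Σ = 1·8 + 5·7 + 10·6 + 10·5 + 5·4 + 1·3 + 0·2 + 0·1 + 0·0 = 176.

176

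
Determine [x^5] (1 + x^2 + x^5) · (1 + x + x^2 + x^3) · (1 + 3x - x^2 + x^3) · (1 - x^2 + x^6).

(1 + x^2 + x^5) has coefficients 1,0,1,0,0,1 for degrees 0…5.
(1 + x + x^2 + x^3) has coefficients 1,1,1,1,0,0 for degrees 0…5.
Multiplying by (1 + 3x - x^2 + x^3) gives running coefficients 1,4,3,4,3,0 for degrees 0…5.
Finally multiplying by (1 - x^2 + x^6), the product of all factors after the first has coefficients 1,4,2,0,0,-4 for degrees 0…5.
[x^5] = 1·(-4) + 1·0 + 1·1 = -3.

-3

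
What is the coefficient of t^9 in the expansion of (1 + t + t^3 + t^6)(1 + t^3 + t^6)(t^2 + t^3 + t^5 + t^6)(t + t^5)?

6

(1 + t + t^3 + t^6) has coefficients 1,1,0,1,0,0,1 for degrees 0…6.
(1 + t^3 + t^6) has coefficients 1,0,0,1,0,0,1,0,0,0 for degrees 0…9.
Multiplying by (t^2 + t^3 + t^5 + t^6) gives running coefficients 0,0,1,1,0,2,2,0,2,2 for degrees 0…9.
Finally multiplying by (t + t^5), the product of all factors after the first has coefficients 0,0,0,1,1,0,2,3,1,2 for degrees 0…9.
[t^9] = 1·2 + 1·1 + 1·2 + 1·1 = 6.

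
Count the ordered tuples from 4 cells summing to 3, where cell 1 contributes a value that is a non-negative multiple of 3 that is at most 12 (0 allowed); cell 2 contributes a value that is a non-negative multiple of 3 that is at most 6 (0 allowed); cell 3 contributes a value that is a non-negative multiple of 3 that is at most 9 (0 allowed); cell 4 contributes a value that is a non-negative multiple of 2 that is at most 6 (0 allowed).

The generating function for the choices is (1 + t^3 + t^6 + t^9 + t^12)·(1 + t^3 + t^6)·(1 + t^3 + t^6 + t^9)·(1 + t^2 + t^4 + t^6); the count is [t^3].
(1 + t^3 + t^6 + t^9 + t^12) has coefficients 1,0,0,1 for degrees 0…3.
(1 + t^3 + t^6) has coefficients 1,0,0,1 for degrees 0…3.
Multiplying by (1 + t^3 + t^6 + t^9) gives running coefficients 1,0,0,2 for degrees 0…3.
Finally multiplying by (1 + t^2 + t^4 + t^6), the product of all factors after the first has coefficients 1,0,1,2 for degrees 0…3.
[t^3] = 1·2 + 1·1 = 3.

3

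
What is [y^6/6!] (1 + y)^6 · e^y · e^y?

58576

The EGF product rule gives c_6 = Σ_{k_1+k_2+k_3=6} C(6; k_1,k_2,k_3) · ∏ g_i(k_i), where (1+y)^6 gives the falling factorial (6)_k; e^y gives (1)^k; e^y gives (1)^k.
g_1(k) for k = 0…6: 1, 6, 30, 120, 360, 720, 720.
g_2(k) for k = 0…6: 1, 1, 1, 1, 1, 1, 1.
g_3(k) for k = 0…6: 1, 1, 1, 1, 1, 1, 1.
First combine the last two factors: h(k) = Σ_j C(k,j)·g_2(j)·g_3(k−j) for k = 0…6: 1, 2, 4, 8, 16, 32, 64.
c_6 = Σ_k C(6,k)·g_1(k)·h(6−k) = 1·1·64 + 6·6·32 + 15·30·16 + 20·120·8 + 15·360·4 + 6·720·2 + 1·720·1 = 64 + 1152 + 7200 + 19200 + 21600 + 8640 + 720 = 58576.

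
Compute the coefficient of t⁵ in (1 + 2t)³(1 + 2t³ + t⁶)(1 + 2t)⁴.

840

(1 + 2t)³ has coefficients 1,6,12,8 for degrees 0…3.
(1 + 2t³ + t⁶) has coefficients 1,0,0,2,0,0 for degrees 0…5.
Finally multiplying by (1 + 2t)⁴, the product of all factors after the first has coefficients 1,8,24,34,32,48 for degrees 0…5.
[t⁵] = 1·48 + 6·32 + 12·34 + 8·24 = 840.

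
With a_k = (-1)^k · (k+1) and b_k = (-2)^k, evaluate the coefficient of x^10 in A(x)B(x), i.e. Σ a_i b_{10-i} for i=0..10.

The convolution is the x^10 coefficient of A(x)B(x).
Σ = 1·1024 − 2·(-512) + 3·256 − 4·(-128) + 5·64 − 6·(-32) + 7·16 − 8·(-8) + 9·4 − 10·(-2) + 11·1 = 4083.

4083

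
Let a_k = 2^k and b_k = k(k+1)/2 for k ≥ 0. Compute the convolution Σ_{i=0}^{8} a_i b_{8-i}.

968

Write out a_i and b_{8-i} for i = 0,…,8 and sum the products.
Σ = 1·36 + 2·28 + 4·21 + 8·15 + 16·10 + 32·6 + 64·3 + 128·1 + 256·0 = 968.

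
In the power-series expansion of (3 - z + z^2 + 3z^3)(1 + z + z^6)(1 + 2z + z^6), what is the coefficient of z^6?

6

(3 - z + z^2 + 3z^3) has coefficients 3,-1,1,3 for degrees 0…3.
(1 + z + z^6) has coefficients 1,1,0,0,0,0,1 for degrees 0…6.
Finally multiplying by (1 + 2z + z^6), the product of all factors after the first has coefficients 1,3,2,0,0,0,2 for degrees 0…6.
[z^6] = 3·2 − 1·0 + 1·0 + 3·0 = 6.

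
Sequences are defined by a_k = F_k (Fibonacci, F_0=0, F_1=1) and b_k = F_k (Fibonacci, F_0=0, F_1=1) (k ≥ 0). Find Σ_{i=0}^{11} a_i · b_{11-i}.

420

Write out a_i and b_{11-i} for i = 0,…,11 and sum the products.
Σ = 0·89 + 1·55 + 1·34 + 2·21 + 3·13 + 5·8 + 8·5 + 13·3 + 21·2 + 34·1 + 55·1 + 89·0 = 420.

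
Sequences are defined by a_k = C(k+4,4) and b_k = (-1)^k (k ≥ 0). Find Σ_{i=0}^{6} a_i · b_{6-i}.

130

The convolution is the t^6 coefficient of A(t)B(t).
Σ = 1·1 + 5·(-1) + 15·1 + 35·(-1) + 70·1 + 126·(-1) + 210·1 = 130.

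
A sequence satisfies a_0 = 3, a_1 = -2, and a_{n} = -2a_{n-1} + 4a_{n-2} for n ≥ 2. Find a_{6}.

The ordinary generating function has denominator 1 + 2t - 4t^2.
Iterating the recurrence: a_0,…,a_{6} = 3, -2, 16, -40, 144, -448, 1472.

1472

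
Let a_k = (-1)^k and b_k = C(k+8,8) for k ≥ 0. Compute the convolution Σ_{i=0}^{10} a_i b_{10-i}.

27966

Write out a_i and b_{10-i} for i = 0,…,10 and sum the products.
Σ = 1·43758 − 1·24310 + 1·12870 − 1·6435 + 1·3003 − 1·1287 + 1·495 − 1·165 + 1·45 − 1·9 + 1·1 = 27966.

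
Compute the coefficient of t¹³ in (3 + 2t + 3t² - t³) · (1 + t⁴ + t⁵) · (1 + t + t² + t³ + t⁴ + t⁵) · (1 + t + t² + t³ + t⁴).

(3 + 2t + 3t² - t³) has coefficients 3,2,3,-1 for degrees 0…3.
(1 + t⁴ + t⁵) has coefficients 1,0,0,0,1,1,0,0,0,0,0,0,0,0 for degrees 0…13.
Multiplying by (1 + t + t² + t³ + t⁴ + t⁵) gives running coefficients 1,1,1,1,2,3,2,2,2,2,1,0,0,0 for degrees 0…13.
Finally multiplying by (1 + t + t² + t³ + t⁴), the product of all factors after the first has coefficients 1,2,3,4,6,8,9,10,11,11,9,7,5,3 for degrees 0…13.
[t¹³] = 3·3 + 2·5 + 3·7 − 1·9 = 31.

31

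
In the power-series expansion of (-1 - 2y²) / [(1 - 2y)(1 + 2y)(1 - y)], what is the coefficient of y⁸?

-511

Partial fractions give a closed form: a_n = (-3/2)·2^n + (-1/2)·(-2)^n + (1)·1^n.
At n = 8: a_8 = -511.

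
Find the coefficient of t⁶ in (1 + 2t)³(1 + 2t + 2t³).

16

(1 + 2t)³ has coefficients 1,6,12,8 for degrees 0…3.
(1 + 2t + 2t³) has coefficients 1,2,0,2,0,0,0 for degrees 0…6.
[t⁶] = 1·0 + 6·0 + 12·0 + 8·2 = 16.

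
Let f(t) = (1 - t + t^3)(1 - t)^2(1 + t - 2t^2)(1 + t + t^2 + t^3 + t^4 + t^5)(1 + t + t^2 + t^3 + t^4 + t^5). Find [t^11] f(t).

(1 - t + t^3) has coefficients 1,-1,0,1 for degrees 0…3.
(1 - t)^2 has coefficients 1,-2,1,0,0,0,0,0,0,0,0,0 for degrees 0…11.
Multiplying by (1 + t - 2t^2) gives running coefficients 1,-1,-3,5,-2,0,0,0,0,0,0,0 for degrees 0…11.
Multiplying by (1 + t + t^2 + t^3 + t^4 + t^5) gives running coefficients 1,0,-3,2,0,0,-1,0,3,-2,0,0 for degrees 0…11.
Finally multiplying by (1 + t + t^2 + t^3 + t^4 + t^5), the product of all factors after the first has coefficients 1,1,-2,0,0,0,-2,-2,4,0,0,0 for degrees 0…11.
[t^11] = 1·0 − 1·0 + 1·4 = 4.

4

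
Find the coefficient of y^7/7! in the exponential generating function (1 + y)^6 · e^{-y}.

1091

The EGF product rule gives c_7 = Σ_{k_1+k_2=7} C(7; k_1,k_2) · ∏ g_i(k_i), where (1+y)^6 gives the falling factorial (6)_k; e^{-y} gives (-1)^k.
g_1(k) for k = 0…7: 1, 6, 30, 120, 360, 720, 720, 0.
g_2(k) for k = 0…7: 1, -1, 1, -1, 1, -1, 1, -1.
c_7 = Σ_k C(7,k)·g_1(k)·g_2(7−k) = 1·1·(-1) + 7·6·1 + 21·30·(-1) + 35·120·1 + 35·360·(-1) + 21·720·1 + 7·720·(-1) = −1 + 42 − 630 + 4200 − 12600 + 15120 − 5040 = 1091.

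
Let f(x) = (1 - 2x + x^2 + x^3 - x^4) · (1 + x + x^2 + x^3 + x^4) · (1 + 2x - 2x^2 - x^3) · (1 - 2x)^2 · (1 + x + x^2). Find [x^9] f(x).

(1 - 2x + x^2 + x^3 - x^4) has coefficients 1,-2,1,1,-1 for degrees 0…4.
(1 + x + x^2 + x^3 + x^4) has coefficients 1,1,1,1,1,0,0,0,0,0 for degrees 0…9.
Multiplying by (1 + 2x - 2x^2 - x^3) gives running coefficients 1,3,1,0,0,-1,-3,-1,0,0 for degrees 0…9.
Multiplying by (1 - 2x)^2 gives running coefficients 1,-1,-7,8,4,-1,1,7,-8,-4 for degrees 0…9.
Finally multiplying by (1 + x + x^2), the product of all factors after the first has coefficients 1,0,-7,0,5,11,4,7,0,-5 for degrees 0…9.
[x^9] = 1·(-5) − 2·0 + 1·7 + 1·4 − 1·11 = -5.

-5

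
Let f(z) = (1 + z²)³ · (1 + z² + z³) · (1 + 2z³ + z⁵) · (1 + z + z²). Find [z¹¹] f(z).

(1 + z²)³ has coefficients 1,0,3,0,3,0,1 for degrees 0…6.
(1 + z² + z³) has coefficients 1,0,1,1,0,0,0,0,0,0,0,0 for degrees 0…11.
Multiplying by (1 + 2z³ + z⁵) gives running coefficients 1,0,1,3,0,3,2,1,1,0,0,0 for degrees 0…11.
Finally multiplying by (1 + z + z²), the product of all factors after the first has coefficients 1,1,2,4,4,6,5,6,4,2,1,0 for degrees 0…11.
[z¹¹] = 1·0 + 3·2 + 3·6 + 1·6 = 30.

30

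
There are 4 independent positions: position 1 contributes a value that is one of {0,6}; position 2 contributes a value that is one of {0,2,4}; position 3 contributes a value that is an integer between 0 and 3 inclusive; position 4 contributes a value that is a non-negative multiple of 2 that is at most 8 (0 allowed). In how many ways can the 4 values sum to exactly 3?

3

The generating function for the choices is (1 + z⁶)·(1 + z² + z⁴)·(1 + z + z² + z³)·(1 + z² + z⁴ + z⁶ + z⁸); the count is [z³].
(1 + z⁶) has coefficients 1,0,0,0 for degrees 0…3.
(1 + z² + z⁴) has coefficients 1,0,1,0 for degrees 0…3.
Multiplying by (1 + z + z² + z³) gives running coefficients 1,1,2,2 for degrees 0…3.
Finally multiplying by (1 + z² + z⁴ + z⁶ + z⁸), the product of all factors after the first has coefficients 1,1,3,3 for degrees 0…3.
[z³] = 1·3 = 3.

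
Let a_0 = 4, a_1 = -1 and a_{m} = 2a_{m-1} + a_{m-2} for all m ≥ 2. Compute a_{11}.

3771

The ordinary generating function has denominator 1 - 2y - y^2.
Iterating the recurrence: a_0,…,a_{11} = 4, -1, 2, 3, 8, 19, 46, 111, 268, 647, 1562, 3771.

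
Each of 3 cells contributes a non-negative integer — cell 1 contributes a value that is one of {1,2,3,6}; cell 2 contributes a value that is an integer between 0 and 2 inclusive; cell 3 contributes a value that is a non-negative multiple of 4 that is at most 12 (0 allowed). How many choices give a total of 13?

The generating function for the choices is (q + q^2 + q^3 + q^6)·(1 + q + q^2)·(1 + q^4 + q^8 + q^12); the count is [q^13].
(q + q^2 + q^3 + q^6) has coefficients 0,1,1,1,0,0,1 for degrees 0…6.
(1 + q + q^2) has coefficients 1,1,1,0,0,0,0,0,0,0,0,0,0,0 for degrees 0…13.
Finally multiplying by (1 + q^4 + q^8 + q^12), the product of all factors after the first has coefficients 1,1,1,0,1,1,1,0,1,1,1,0,1,1 for degrees 0…13.
[q^13] = 1·1 + 1·0 + 1·1 + 1·0 = 2.

2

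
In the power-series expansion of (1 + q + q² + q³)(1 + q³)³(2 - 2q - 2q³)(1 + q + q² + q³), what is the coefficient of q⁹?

(1 + q + q² + q³) has coefficients 1,1,1,1 for degrees 0…3.
(1 + q³)³ has coefficients 1,0,0,3,0,0,3,0,0,1 for degrees 0…9.
Multiplying by (2 - 2q - 2q³) gives running coefficients 2,-2,0,4,-6,0,0,-6,0,-4 for degrees 0…9.
Finally multiplying by (1 + q + q² + q³), the product of all factors after the first has coefficients 2,0,0,4,-4,-2,-2,-12,-6,-10 for degrees 0…9.
[q⁹] = 1·(-10) + 1·(-6) + 1·(-12) + 1·(-2) = -30.

-30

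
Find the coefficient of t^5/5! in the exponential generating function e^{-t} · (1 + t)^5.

The EGF product rule gives c_5 = Σ_{k_1+k_2=5} C(5; k_1,k_2) · ∏ g_i(k_i), where e^{-t} gives (-1)^k; (1+t)^5 gives the falling factorial (5)_k.
g_1(k) for k = 0…5: 1, -1, 1, -1, 1, -1.
g_2(k) for k = 0…5: 1, 5, 20, 60, 120, 120.
c_5 = Σ_k C(5,k)·g_1(k)·g_2(5−k) = 1·1·120 + 5·(-1)·120 + 10·1·60 + 10·(-1)·20 + 5·1·5 + 1·(-1)·1 = 120 − 600 + 600 − 200 + 25 − 1 = -56.

-56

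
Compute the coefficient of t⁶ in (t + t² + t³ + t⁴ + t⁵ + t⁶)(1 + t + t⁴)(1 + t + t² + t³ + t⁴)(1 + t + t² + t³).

(t + t² + t³ + t⁴ + t⁵ + t⁶) has coefficients 0,1,1,1,1,1,1 for degrees 0…6.
(1 + t + t⁴) has coefficients 1,1,0,0,1,0,0 for degrees 0…6.
Multiplying by (1 + t + t² + t³ + t⁴) gives running coefficients 1,2,2,2,3,2,1 for degrees 0…6.
Finally multiplying by (1 + t + t² + t³), the product of all factors after the first has coefficients 1,3,5,7,9,9,8 for degrees 0…6.
[t⁶] = 1·9 + 1·9 + 1·7 + 1·5 + 1·3 + 1·1 = 34.

34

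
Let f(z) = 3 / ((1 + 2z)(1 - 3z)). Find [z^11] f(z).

316407

The denominator gives the recurrence a_n = a_(n−1) + 6a_(n−2) for n ≥ 2; the numerator fixes a_0 = 3, a_1 = 3.
Iterating: 3, 3, 21, 39, 165, 399, 1389, 3783, 12117, 34815, 107517, 316407, so a_11 = 316407.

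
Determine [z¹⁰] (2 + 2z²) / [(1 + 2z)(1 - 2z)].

2560

The denominator gives the recurrence a_n = 4a_(n−2) for n ≥ 3; the numerator fixes a_0 = 2, a_1 = 0, a_2 = 10.
Iterating: 2, 0, 10, 0, 40, 0, 160, 0, 640, 0, 2560, so a_10 = 2560.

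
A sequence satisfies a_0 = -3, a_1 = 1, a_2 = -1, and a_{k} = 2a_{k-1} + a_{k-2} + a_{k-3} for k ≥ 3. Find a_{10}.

The ordinary generating function has denominator 1 - 2z - z^2 - z^3.
Iterating the recurrence: a_0,…,a_{10} = -3, 1, -1, -4, -8, -21, -54, -137, -349, -889, -2264.

-2264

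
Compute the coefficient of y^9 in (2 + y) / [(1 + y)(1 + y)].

The denominator gives the recurrence a_n = −2a_(n−1) − a_(n−2) for n ≥ 3; the numerator fixes a_0 = 2, a_1 = -3, a_2 = 4.
Iterating: 2, -3, 4, -5, 6, -7, 8, -9, 10, -11, so a_9 = -11.

-11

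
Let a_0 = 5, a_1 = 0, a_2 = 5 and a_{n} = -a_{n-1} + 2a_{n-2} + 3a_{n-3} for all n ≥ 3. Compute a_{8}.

The ordinary generating function has denominator 1 + z - 2z^2 - 3z^3.
Iterating the recurrence: a_0,…,a_{8} = 5, 0, 5, 10, 0, 35, -5, 75, 20.

20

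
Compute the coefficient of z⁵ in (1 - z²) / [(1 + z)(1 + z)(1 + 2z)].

-94

The denominator gives the recurrence a_n = −4a_(n−1) − 5a_(n−2) − 2a_(n−3) for n ≥ 3; the numerator fixes a_0 = 1, a_1 = -4, a_2 = 10.
Iterating: 1, -4, 10, -22, 46, -94, so a_5 = -94.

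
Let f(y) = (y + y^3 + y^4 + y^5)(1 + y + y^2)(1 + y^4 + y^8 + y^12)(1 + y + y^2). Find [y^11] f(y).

10

(y + y^3 + y^4 + y^5) has coefficients 0,1,0,1,1,1 for degrees 0…5.
(1 + y + y^2) has coefficients 1,1,1,0,0,0,0,0,0,0,0,0 for degrees 0…11.
Multiplying by (1 + y^4 + y^8 + y^12) gives running coefficients 1,1,1,0,1,1,1,0,1,1,1,0 for degrees 0…11.
Finally multiplying by (1 + y + y^2), the product of all factors after the first has coefficients 1,2,3,2,2,2,3,2,2,2,3,2 for degrees 0…11.
[y^11] = 1·3 + 1·2 + 1·2 + 1·3 = 10.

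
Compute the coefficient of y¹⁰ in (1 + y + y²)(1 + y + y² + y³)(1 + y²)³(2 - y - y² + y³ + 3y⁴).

51

(1 + y + y²) has coefficients 1,1,1 for degrees 0…2.
(1 + y + y² + y³) has coefficients 1,1,1,1,0,0,0,0,0,0,0 for degrees 0…10.
Multiplying by (1 + y²)³ gives running coefficients 1,1,4,4,6,6,4,4,1,1,0 for degrees 0…10.
Finally multiplying by (2 - y - y² + y³ + 3y⁴), the product of all factors after the first has coefficients 2,1,6,4,8,9,12,16,18,19,14 for degrees 0…10.
[y¹⁰] = 1·14 + 1·19 + 1·18 = 51.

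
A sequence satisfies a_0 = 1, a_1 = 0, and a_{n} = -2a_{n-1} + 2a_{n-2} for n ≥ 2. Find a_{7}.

-240

The ordinary generating function has denominator 1 + 2t - 2t^2.
Iterating the recurrence: a_0,…,a_{7} = 1, 0, 2, -4, 12, -32, 88, -240.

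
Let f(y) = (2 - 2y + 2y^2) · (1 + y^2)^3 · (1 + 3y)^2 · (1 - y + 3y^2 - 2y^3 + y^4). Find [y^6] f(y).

178

(2 - 2y + 2y^2) has coefficients 2,-2,2 for degrees 0…2.
(1 + y^2)^3 has coefficients 1,0,3,0,3,0,1 for degrees 0…6.
Multiplying by (1 + 3y)^2 gives running coefficients 1,6,12,18,30,18,28 for degrees 0…6.
Finally multiplying by (1 - y + 3y^2 - 2y^3 + y^4), the product of all factors after the first has coefficients 1,5,9,22,37,24,76 for degrees 0…6.
[y^6] = 2·76 − 2·24 + 2·37 = 178.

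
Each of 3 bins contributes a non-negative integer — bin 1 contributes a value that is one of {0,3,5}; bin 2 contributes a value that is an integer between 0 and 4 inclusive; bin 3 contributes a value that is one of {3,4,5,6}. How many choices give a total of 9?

The generating function for the choices is (1 + x³ + x⁵)·(1 + x + x² + x³ + x⁴)·(x³ + x⁴ + x⁵ + x⁶); the count is [x⁹].
(1 + x³ + x⁵) has coefficients 1,0,0,1,0,1 for degrees 0…5.
(1 + x + x² + x³ + x⁴) has coefficients 1,1,1,1,1,0,0,0,0,0 for degrees 0…9.
Finally multiplying by (x³ + x⁴ + x⁵ + x⁶), the product of all factors after the first has coefficients 0,0,0,1,2,3,4,4,3,2 for degrees 0…9.
[x⁹] = 1·2 + 1·4 + 1·2 = 8.

8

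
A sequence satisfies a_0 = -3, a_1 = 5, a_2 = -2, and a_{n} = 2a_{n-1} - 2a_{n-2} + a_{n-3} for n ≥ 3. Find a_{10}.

-25

The ordinary generating function has denominator 1 - 2y + 2y^2 - y^3.
Iterating the recurrence: a_0,…,a_{10} = -3, 5, -2, -17, -25, -18, -3, 5, -2, -17, -25.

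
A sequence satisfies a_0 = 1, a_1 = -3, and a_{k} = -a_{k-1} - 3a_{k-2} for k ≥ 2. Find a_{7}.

The ordinary generating function has denominator 1 + t + 3t^2.
Iterating the recurrence: a_0,…,a_{7} = 1, -3, 0, 9, -9, -18, 45, 9.

9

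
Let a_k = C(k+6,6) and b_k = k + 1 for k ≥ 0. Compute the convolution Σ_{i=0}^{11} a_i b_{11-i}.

The convolution is the x^11 coefficient of A(x)B(x).
Σ = 1·12 + 7·11 + 28·10 + 84·9 + 210·8 + 462·7 + 924·6 + 1716·5 + 3003·4 + 5005·3 + 8008·2 + 12376·1 = 75582.

75582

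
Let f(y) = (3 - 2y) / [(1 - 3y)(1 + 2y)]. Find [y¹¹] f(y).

Partial fractions give a closed form: a_n = (7/5)·3^n + (8/5)·(-2)^n.
At n = 11: a_11 = 244729.

244729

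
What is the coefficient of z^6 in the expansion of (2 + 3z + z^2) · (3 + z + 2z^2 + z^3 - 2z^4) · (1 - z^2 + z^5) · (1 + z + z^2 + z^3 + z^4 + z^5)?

4

(2 + 3z + z^2) has coefficients 2,3,1 for degrees 0…2.
(3 + z + 2z^2 + z^3 - 2z^4) has coefficients 3,1,2,1,-2,0,0 for degrees 0…6.
Multiplying by (1 - z^2 + z^5) gives running coefficients 3,1,-1,0,-4,2,3 for degrees 0…6.
Finally multiplying by (1 + z + z^2 + z^3 + z^4 + z^5), the product of all factors after the first has coefficients 3,4,3,3,-1,1,1 for degrees 0…6.
[z^6] = 2·1 + 3·1 + 1·(-1) = 4.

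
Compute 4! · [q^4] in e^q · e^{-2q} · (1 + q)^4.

-15

The EGF product rule gives c_4 = Σ_{k_1+k_2+k_3=4} C(4; k_1,k_2,k_3) · ∏ g_i(k_i), where e^q gives (1)^k; e^{-2q} gives (-2)^k; (1+q)^4 gives the falling factorial (4)_k.
g_1(k) for k = 0…4: 1, 1, 1, 1, 1.
g_2(k) for k = 0…4: 1, -2, 4, -8, 16.
g_3(k) for k = 0…4: 1, 4, 12, 24, 24.
First combine the last two factors: h(k) = Σ_j C(k,j)·g_2(j)·g_3(k−j) for k = 0…4: 1, 2, 0, -8, 8.
c_4 = Σ_k C(4,k)·g_1(k)·h(4−k) = 1·1·8 + 4·1·(-8) + 4·1·2 + 1·1·1 = 8 − 32 + 8 + 1 = -15.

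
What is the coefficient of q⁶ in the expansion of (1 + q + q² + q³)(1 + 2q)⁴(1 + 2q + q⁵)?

(1 + q + q² + q³) has coefficients 1,1,1,1 for degrees 0…3.
(1 + 2q)⁴ has coefficients 1,8,24,32,16,0,0 for degrees 0…6.
Finally multiplying by (1 + 2q + q⁵), the product of all factors after the first has coefficients 1,10,40,80,80,33,8 for degrees 0…6.
[q⁶] = 1·8 + 1·33 + 1·80 + 1·80 = 201.

201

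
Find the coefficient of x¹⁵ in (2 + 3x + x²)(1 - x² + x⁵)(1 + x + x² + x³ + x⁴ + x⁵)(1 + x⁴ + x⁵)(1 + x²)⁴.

(2 + 3x + x²) has coefficients 2,3,1 for degrees 0…2.
(1 - x² + x⁵) has coefficients 1,0,-1,0,0,1,0,0,0,0,0,0,0,0,0,0 for degrees 0…15.
Multiplying by (1 + x + x² + x³ + x⁴ + x⁵) gives running coefficients 1,1,0,0,0,1,0,0,1,1,1,0,0,0,0,0 for degrees 0…15.
Multiplying by (1 + x⁴ + x⁵) gives running coefficients 1,1,0,0,1,3,1,0,1,2,2,0,1,2,2,1 for degrees 0…15.
Finally multiplying by (1 + x²)⁴, the product of all factors after the first has coefficients 1,1,4,4,7,9,9,16,12,21,16,20,20,17,23,17 for degrees 0…15.
[x¹⁵] = 2·17 + 3·23 + 1·17 = 120.

120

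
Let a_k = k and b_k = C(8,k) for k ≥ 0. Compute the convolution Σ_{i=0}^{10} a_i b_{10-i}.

Write out a_i and b_{10-i} for i = 0,…,10 and sum the products.
Σ = 0·0 + 1·0 + 2·1 + 3·8 + 4·28 + 5·56 + 6·70 + 7·56 + 8·28 + 9·8 + 10·1 = 1536.

1536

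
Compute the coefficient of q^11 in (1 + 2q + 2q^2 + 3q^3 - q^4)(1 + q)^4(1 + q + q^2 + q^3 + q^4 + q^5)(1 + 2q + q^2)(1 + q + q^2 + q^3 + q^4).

(1 + 2q + 2q^2 + 3q^3 - q^4) has coefficients 1,2,2,3,-1 for degrees 0…4.
(1 + q)^4 has coefficients 1,4,6,4,1,0,0,0,0,0,0,0 for degrees 0…11.
Multiplying by (1 + q + q^2 + q^3 + q^4 + q^5) gives running coefficients 1,5,11,15,16,16,15,11,5,1,0,0 for degrees 0…11.
Multiplying by (1 + 2q + q^2) gives running coefficients 1,7,22,42,57,63,63,57,42,22,7,1 for degrees 0…11.
Finally multiplying by (1 + q + q^2 + q^3 + q^4), the product of all factors after the first has coefficients 1,8,30,72,129,191,247,282,282,247,191,129 for degrees 0…11.
[q^11] = 1·129 + 2·191 + 2·247 + 3·282 − 1·282 = 1569.

1569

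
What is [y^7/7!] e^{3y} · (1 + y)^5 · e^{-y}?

93088

The EGF product rule gives c_7 = Σ_{k_1+k_2+k_3=7} C(7; k_1,k_2,k_3) · ∏ g_i(k_i), where e^{3y} gives (3)^k; (1+y)^5 gives the falling factorial (5)_k; e^{-y} gives (-1)^k.
g_1(k) for k = 0…7: 1, 3, 9, 27, 81, 243, 729, 2187.
g_2(k) for k = 0…7: 1, 5, 20, 60, 120, 120, 0, 0.
g_3(k) for k = 0…7: 1, -1, 1, -1, 1, -1, 1, -1.
First combine the last two factors: h(k) = Σ_j C(k,j)·g_2(j)·g_3(k−j) for k = 0…7: 1, 4, 11, 14, -19, -56, 151, 34.
c_7 = Σ_k C(7,k)·g_1(k)·h(7−k) = 1·1·34 + 7·3·151 + 21·9·(-56) + 35·27·(-19) + 35·81·14 + 21·243·11 + 7·729·4 + 1·2187·1 = 34 + 3171 − 10584 − 17955 + 39690 + 56133 + 20412 + 2187 = 93088.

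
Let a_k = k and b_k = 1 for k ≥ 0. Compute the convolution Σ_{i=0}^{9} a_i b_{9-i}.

Write out a_i and b_{9-i} for i = 0,…,9 and sum the products.
Σ = 0·1 + 1·1 + 2·1 + 3·1 + 4·1 + 5·1 + 6·1 + 7·1 + 8·1 + 9·1 = 45.

45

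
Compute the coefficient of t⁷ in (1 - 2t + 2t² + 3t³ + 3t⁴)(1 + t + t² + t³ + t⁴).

(1 - 2t + 2t² + 3t³ + 3t⁴) has coefficients 1,-2,2,3,3 for degrees 0…4.
(1 + t + t² + t³ + t⁴) has coefficients 1,1,1,1,1,0,0,0 for degrees 0…7.
[t⁷] = 1·0 − 2·0 + 2·0 + 3·1 + 3·1 = 6.

6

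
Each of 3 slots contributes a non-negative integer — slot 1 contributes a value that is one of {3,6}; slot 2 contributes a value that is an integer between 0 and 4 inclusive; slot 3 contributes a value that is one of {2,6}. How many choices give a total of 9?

The generating function for the choices is (q^3 + q^6)·(1 + q + q^2 + q^3 + q^4)·(q^2 + q^6); the count is [q^9].
(q^3 + q^6) has coefficients 0,0,0,1,0,0,1 for degrees 0…6.
(1 + q + q^2 + q^3 + q^4) has coefficients 1,1,1,1,1,0,0,0,0,0 for degrees 0…9.
Finally multiplying by (q^2 + q^6), the product of all factors after the first has coefficients 0,0,1,1,1,1,2,1,1,1 for degrees 0…9.
[q^9] = 1·2 + 1·1 = 3.

3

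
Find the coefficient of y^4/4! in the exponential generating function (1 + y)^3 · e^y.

The EGF product rule gives c_4 = Σ_{k_1+k_2=4} C(4; k_1,k_2) · ∏ g_i(k_i), where (1+y)^3 gives the falling factorial (3)_k; e^y gives (1)^k.
g_1(k) for k = 0…4: 1, 3, 6, 6, 0.
g_2(k) for k = 0…4: 1, 1, 1, 1, 1.
c_4 = Σ_k C(4,k)·g_1(k)·g_2(4−k) = 1·1·1 + 4·3·1 + 6·6·1 + 4·6·1 = 1 + 12 + 36 + 24 = 73.

73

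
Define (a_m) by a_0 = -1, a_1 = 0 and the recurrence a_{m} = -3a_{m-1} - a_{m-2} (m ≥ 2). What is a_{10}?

2584

The ordinary generating function has denominator 1 + 3q + q^2.
Iterating the recurrence: a_0,…,a_{10} = -1, 0, 1, -3, 8, -21, 55, -144, 377, -987, 2584.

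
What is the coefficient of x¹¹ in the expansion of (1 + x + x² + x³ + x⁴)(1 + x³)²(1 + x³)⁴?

20

(1 + x + x² + x³ + x⁴) has coefficients 1,1,1,1,1 for degrees 0…4.
(1 + x³)² has coefficients 1,0,0,2,0,0,1,0,0,0,0,0 for degrees 0…11.
Finally multiplying by (1 + x³)⁴, the product of all factors after the first has coefficients 1,0,0,6,0,0,15,0,0,20,0,0 for degrees 0…11.
[x¹¹] = 1·0 + 1·0 + 1·20 + 1·0 + 1·0 = 20.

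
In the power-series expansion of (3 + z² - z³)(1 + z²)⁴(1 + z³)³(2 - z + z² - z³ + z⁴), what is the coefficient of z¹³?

(3 + z² - z³) has coefficients 3,0,1,-1 for degrees 0…3.
(1 + z²)⁴ has coefficients 1,0,4,0,6,0,4,0,1,0,0,0,0,0 for degrees 0…13.
Multiplying by (1 + z³)³ gives running coefficients 1,0,4,3,6,12,7,18,13,13,18,7,12,6 for degrees 0…13.
Finally multiplying by (2 - z + z² - z³ + z⁴), the product of all factors after the first has coefficients 2,-1,9,1,14,17,9,38,9,36,25,14,35,2 for degrees 0…13.
[z¹³] = 3·2 + 1·14 − 1·25 = -5.

-5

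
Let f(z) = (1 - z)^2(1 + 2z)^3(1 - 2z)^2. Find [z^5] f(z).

(1 - z)^2 has coefficients 1,-2,1 for degrees 0…2.
(1 + 2z)^3 has coefficients 1,6,12,8,0,0 for degrees 0…5.
Finally multiplying by (1 - 2z)^2, the product of all factors after the first has coefficients 1,2,-8,-16,16,32 for degrees 0…5.
[z^5] = 1·32 − 2·16 + 1·(-16) = -16.

-16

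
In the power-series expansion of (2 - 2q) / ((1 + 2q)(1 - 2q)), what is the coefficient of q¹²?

The denominator gives the recurrence a_n = 4a_(n−2) for n ≥ 2; the numerator fixes a_0 = 2, a_1 = -2.
Iterating: 2, -2, 8, -8, 32, -32, 128, -128, 512, -512, 2048, -2048, 8192, so a_12 = 8192.

8192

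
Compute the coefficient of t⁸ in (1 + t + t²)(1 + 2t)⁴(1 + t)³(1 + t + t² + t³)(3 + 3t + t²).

10054

(1 + t + t²) has coefficients 1,1,1 for degrees 0…2.
(1 + 2t)⁴ has coefficients 1,8,24,32,16,0,0,0,0 for degrees 0…8.
Multiplying by (1 + t)³ gives running coefficients 1,11,51,129,192,168,80,16,0 for degrees 0…8.
Multiplying by (1 + t + t² + t³) gives running coefficients 1,12,63,192,383,540,569,456,264 for degrees 0…8.
Finally multiplying by (3 + 3t + t²), the product of all factors after the first has coefficients 3,39,226,777,1788,2961,3710,3615,2729 for degrees 0…8.
[t⁸] = 1·2729 + 1·3615 + 1·3710 = 10054.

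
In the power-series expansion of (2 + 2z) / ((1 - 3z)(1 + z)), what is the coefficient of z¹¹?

The denominator gives the recurrence a_n = 2a_(n−1) + 3a_(n−2) for n ≥ 3; the numerator fixes a_0 = 2, a_1 = 6, a_2 = 18.
Iterating: 2, 6, 18, 54, 162, 486, 1458, 4374, 13122, 39366, 118098, 354294, so a_11 = 354294.

354294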